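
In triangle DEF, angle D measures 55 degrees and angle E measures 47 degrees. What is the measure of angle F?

By the triangle angle sum property, the three interior angles of any triangle add up to 180°.
We know angle D = 55° and angle E = 47°, so their sum is 102°.
Therefore angle F = 180° - 102° = 78°.

78 degrees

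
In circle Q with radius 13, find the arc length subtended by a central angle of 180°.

Arc length = 2π(13)(1/2) = 13*pi

13*pi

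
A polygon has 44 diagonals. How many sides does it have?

Using d = n(n - 3)/2, we solve 44 = n(n - 3)/2.
So n(n - 3) = 88.
Testing n = 11: 11 * 8 = 88 = 88. Correct.
The polygon has 11 sides.

11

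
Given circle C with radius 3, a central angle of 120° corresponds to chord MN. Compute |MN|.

Chord = 2(3) sin(60°) = 3*sqrt(3)

3*sqrt(3)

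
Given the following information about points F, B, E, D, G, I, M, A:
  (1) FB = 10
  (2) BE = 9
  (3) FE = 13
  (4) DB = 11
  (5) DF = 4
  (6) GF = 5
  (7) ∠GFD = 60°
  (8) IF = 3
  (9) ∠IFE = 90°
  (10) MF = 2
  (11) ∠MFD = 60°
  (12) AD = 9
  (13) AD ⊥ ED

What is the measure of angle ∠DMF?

Step 1: By the law of cosines on triangle MFD: MD² = 2² + 4² − 2·2·4·cos(60°) = 12, so MD = 2·√3.
Step 2: By the inverse law of cosines on triangle DMF: cos(∠DMF) = ((2·√3)² + 2² − 4²) / (2·2·√3·2) = 0/13.86 = 0, so ∠DMF = 90°.

Therefore, the measure of angle ∠DMF = 90°.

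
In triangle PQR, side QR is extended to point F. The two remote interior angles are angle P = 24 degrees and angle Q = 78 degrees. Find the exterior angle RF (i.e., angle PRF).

Exterior angle = 24 + 78 = 102 degrees (exterior angle theorem).

102 degrees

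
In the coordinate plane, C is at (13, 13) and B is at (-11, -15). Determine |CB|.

d = sqrt((-24)^2 + (-28)^2) = sqrt(1360) = 4*sqrt(85)

4*sqrt(85)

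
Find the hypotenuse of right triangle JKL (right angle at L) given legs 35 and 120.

By the Pythagorean theorem: JK^2 = JL^2 + KL^2
JK^2 = 35^2 + 120^2 = 1225 + 14400 = 15625
JK = sqrt(15625) = 125

125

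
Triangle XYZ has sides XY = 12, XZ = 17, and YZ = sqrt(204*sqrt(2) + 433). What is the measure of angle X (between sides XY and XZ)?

By the inverse law of cosines: cos(X) = (XY² + XZ² - YZ²) / (2 × XY × XZ)
cos(X) = (12² + 17² - (sqrt(204*sqrt(2) + 433))²) / (2 × 12 × 17)
cos(X) = (144 + 289 - (204*sqrt(2) + 433)) / 408
cos(X) = -sqrt(2)/2
X = arccos(-sqrt(2)/2) = 135°

135°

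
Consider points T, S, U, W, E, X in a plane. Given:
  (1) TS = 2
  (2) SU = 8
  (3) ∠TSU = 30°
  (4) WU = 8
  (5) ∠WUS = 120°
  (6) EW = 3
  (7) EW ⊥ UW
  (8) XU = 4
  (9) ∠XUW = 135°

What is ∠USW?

Step 1: By the law of cosines on triangle SUW: SW² = 8² + 8² − 2·8·8·cos(120°) = 192, so SW = 8·√3.
Step 2: By the inverse law of cosines on triangle USW: cos(∠USW) = (8² + (8·√3)² − 8²) / (2·8·8·√3) = 192/221.7 = 0.866, so ∠USW = 30°.

Therefore, the measure of angle ∠USW = 30°.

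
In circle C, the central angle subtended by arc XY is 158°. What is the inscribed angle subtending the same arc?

Inscribed angle = 158° / 2 = 79° (inscribed angle theorem).

79°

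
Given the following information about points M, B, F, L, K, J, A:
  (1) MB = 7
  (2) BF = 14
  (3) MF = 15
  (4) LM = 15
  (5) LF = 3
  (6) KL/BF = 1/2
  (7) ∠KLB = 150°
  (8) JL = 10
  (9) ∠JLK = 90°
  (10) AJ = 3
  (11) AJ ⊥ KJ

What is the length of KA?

From the given relations: KL = 1/2·BF = 1/2·14 = 7.
Step 1: By the law of cosines on triangle JLK: JK² = 10² + 7² − 2·10·7·cos(90°) = 149, so JK = √149.
Step 2: By the law of cosines on triangle KJA: KA² = √149² + 3² − 2·√149·3·cos(90°) = 158, so KA = √158.

Therefore, the length of KA = √158.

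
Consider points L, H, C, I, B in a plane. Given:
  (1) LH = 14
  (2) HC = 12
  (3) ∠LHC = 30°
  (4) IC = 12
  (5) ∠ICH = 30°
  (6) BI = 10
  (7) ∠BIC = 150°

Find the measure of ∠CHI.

Step 1: By the law of cosines on triangle HCI: HI² = 12² + 12² − 2·12·12·cos(30°) = 38.58, so HI ≈ 6.21.
Step 2: By the inverse law of cosines on triangle CHI: cos(∠CHI) = (12² + 6.21² − 12²) / (2·12·6.21) = 38.58/149.08 = 0.2588, so ∠CHI = 75°.

Therefore, the measure of angle ∠CHI = 75°.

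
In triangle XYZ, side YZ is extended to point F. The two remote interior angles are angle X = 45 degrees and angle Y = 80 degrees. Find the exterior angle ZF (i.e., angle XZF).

The interior angle at Z is 180 - 45 - 80 = 55 degrees.
The exterior angle and interior angle at Z are supplementary:
Exterior angle = 180 - 55 = 125 degrees.

125 degrees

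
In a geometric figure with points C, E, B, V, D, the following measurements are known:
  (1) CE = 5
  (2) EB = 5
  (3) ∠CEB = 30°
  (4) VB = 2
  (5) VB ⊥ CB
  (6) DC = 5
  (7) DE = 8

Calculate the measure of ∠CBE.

Step 1: By the law of cosines on triangle BEC: BC² = 5² + 5² − 2·5·5·cos(30°) = 6.7, so BC ≈ 2.59.
Step 2: By the inverse law of cosines on triangle CBE: cos(∠CBE) = (2.59² + 5² − 5²) / (2·2.59·5) = 6.7/25.88 = 0.2588, so ∠CBE = 75°.

Therefore, the measure of angle ∠CBE = 75°.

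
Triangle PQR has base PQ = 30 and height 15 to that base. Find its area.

Area = (1/2)(30)(15) = 225

225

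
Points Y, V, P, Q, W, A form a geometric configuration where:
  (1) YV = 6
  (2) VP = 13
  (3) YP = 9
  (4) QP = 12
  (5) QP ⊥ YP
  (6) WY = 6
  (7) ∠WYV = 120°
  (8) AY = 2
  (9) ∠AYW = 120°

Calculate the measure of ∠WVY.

Step 1: By the law of cosines on triangle VYW: VW² = 6² + 6² − 2·6·6·cos(120°) = 108, so VW = 6·√3.
Step 2: By the inverse law of cosines on triangle WVY: cos(∠WVY) = ((6·√3)² + 6² − 6²) / (2·6·√3·6) = 108/124.71 = 0.866, so ∠WVY = 30°.

Therefore, the measure of angle ∠WVY = 30°.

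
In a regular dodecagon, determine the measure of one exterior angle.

Each exterior angle of a regular n-gon is 360 / n.
For n = 12: 360 / 12 = 30 degrees.

30 degrees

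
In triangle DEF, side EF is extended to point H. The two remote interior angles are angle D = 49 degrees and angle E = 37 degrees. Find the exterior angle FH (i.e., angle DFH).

The interior angle at F is 180 - 49 - 37 = 94 degrees.
The exterior angle and interior angle at F are supplementary:
Exterior angle = 180 - 94 = 86 degrees.

86 degrees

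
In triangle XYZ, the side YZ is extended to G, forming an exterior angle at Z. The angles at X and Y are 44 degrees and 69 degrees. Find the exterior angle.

Exterior angle = 44 + 69 = 113 degrees (exterior angle theorem).

113 degrees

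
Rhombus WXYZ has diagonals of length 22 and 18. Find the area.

The diagonals of a rhombus divide it into four right triangles.
Each triangle has legs 22/ 2 = 11 and 18/2 = 9, so each has area (1/2)*11*9 = 99/2.
Four such triangles give total area = (d1 * d2) / 2 = 198.

198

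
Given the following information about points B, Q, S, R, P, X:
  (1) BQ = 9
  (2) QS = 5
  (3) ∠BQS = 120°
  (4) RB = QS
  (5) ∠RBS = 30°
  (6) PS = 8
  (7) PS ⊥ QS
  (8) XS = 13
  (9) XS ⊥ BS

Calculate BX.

Step 1: By the law of cosines on triangle BQS: BS² = 9² + 5² − 2·9·5·cos(120°) = 151, so BS = √151.
Step 2: By the law of cosines on triangle BSX: BX² = √151² + 13² − 2·√151·13·cos(90°) = 320, so BX = 8·√5.

Therefore, the length of BX = 8·√5.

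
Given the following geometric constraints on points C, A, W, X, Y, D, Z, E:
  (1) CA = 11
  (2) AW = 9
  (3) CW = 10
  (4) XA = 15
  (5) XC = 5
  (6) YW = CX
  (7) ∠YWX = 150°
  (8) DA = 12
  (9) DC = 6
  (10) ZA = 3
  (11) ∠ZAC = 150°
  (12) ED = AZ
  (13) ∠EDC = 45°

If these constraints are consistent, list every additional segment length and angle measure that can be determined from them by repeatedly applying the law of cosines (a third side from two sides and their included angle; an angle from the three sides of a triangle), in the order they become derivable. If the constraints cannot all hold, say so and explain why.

The constraints are consistent. Derivable facts, in order:
After 1 step:
- CE ≈ 4.42
- CZ ≈ 13.68
- ∠ACD = 84.35°
- ∠ACW = 50.48°
- ∠ACX = 135.9°
- ∠ADC = 65.81°
- ∠AWC = 70.53°
- ∠AXC = 30.68°
- ∠CAD = 29.84°
- ∠CAW = 58.99°
- ∠CAX = 13.41°
After 2 steps:
- ∠ACZ = 6.29°
- ∠AZC = 23.71°
- ∠CED = 106.32°
- ∠DCE = 28.68°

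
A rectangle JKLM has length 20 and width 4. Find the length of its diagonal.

Using the Pythagorean theorem:
d² = 20² + 4² = 400 + 16 = 416
d = sqrt(416) = 4*sqrt(26)

4*sqrt(26)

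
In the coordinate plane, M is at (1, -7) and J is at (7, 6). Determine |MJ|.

d = sqrt((6)^2 + (13)^2) = sqrt(205)

sqrt(205)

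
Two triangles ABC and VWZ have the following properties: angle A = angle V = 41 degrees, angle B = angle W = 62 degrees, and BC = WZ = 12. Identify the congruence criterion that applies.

Consider the given information: angle A = angle V = 41 degrees, angle B = angle W = 62 degrees, and BC = WZ = 12
This is not SAS or HL: SAS requires two sides and the included angle between them. HL only applies to right triangles with matching hypotenuse and leg.
The correct criterion is AAS. Two pairs of corresponding angles and a non-included side are equal (Angle-Angle-Side).

AAS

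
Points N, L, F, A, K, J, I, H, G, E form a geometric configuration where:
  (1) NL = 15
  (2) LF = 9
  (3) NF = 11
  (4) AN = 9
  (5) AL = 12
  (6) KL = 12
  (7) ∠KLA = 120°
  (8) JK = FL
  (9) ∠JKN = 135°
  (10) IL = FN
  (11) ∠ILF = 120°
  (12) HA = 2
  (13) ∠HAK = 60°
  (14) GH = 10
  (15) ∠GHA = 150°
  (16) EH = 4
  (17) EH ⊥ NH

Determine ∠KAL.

Step 1: By the law of cosines on triangle ALK: AK² = 12² + 12² − 2·12·12·cos(120°) = 432, so AK = 12·√3.
Step 2: By the inverse law of cosines on triangle KAL: cos(∠KAL) = ((12·√3)² + 12² − 12²) / (2·12·√3·12) = 432/498.83 = 0.866, so ∠KAL = 30°.

Therefore, the measure of angle ∠KAL = 30°.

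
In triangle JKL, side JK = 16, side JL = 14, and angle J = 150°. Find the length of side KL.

When two sides and the included angle are known, the law of cosines gives the third side.
c^2 = a^2 + b^2 - 2ab cos(C) generalizes the Pythagorean theorem to non-right triangles.
Here: KL^2 = 256 + 196 - 448*(-sqrt(3)/2) = 224*sqrt(3) + 452
KL = 2*sqrt(56*sqrt(3) + 113)

2*sqrt(56*sqrt(3) + 113)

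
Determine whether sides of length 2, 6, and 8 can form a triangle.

No.
The triangle inequality is violated: 2 + 6 = 8 ≤ 8.
These lengths cannot form a triangle.

No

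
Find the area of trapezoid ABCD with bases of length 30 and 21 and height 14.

Area of a trapezoid = (base1 + base2) * height / 2
Area = (30 + 21) * 14 / 2
Area = 51 * 14 / 2
Area = 714 / 2
Area = 357

357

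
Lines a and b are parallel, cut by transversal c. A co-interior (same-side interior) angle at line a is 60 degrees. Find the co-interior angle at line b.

Co-interior (same-side interior) angles are between the parallel lines on the same side of the transversal.
Unlike corresponding or alternate interior angles, they are supplementary rather than equal.
So the angle = 180 - 60 = 120 degrees.

120 degrees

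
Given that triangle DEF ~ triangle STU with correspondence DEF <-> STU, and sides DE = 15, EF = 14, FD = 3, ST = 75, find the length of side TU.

k = 75/15 = 5. TU = 5 * 14 = 70.

70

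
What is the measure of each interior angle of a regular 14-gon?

Each interior angle of a regular n-gon is (n - 2) * 180 / n.
For n = 14: (14 - 2) * 180 / 14 = 2160/14 = 1080/7 degrees.

1080/7 degrees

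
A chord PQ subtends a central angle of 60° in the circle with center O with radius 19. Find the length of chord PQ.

Drop a perpendicular from the center to the chord, bisecting both the chord and the central angle.
Each half-chord = r sin(θ/2) = 19 sin(30°).
The full chord = 2 × 19 × sin(30°) = 19.

19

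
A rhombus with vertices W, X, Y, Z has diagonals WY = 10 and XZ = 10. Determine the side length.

Half-diagonals are 5 and 5. side = sqrt(5^2 + 5^2) = sqrt(50) = 5*sqrt(2)

5*sqrt(2)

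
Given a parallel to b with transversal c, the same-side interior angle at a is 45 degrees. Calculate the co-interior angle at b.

Co-interior angles (same-side interior) formed by parallel lines and a transversal are supplementary (sum to 180 degrees).
The given angle is 45 degrees.
The co-interior angle = 180 - 45 = 135 degrees.

135 degrees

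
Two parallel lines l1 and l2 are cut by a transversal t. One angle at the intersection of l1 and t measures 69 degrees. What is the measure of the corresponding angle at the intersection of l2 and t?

Corresponding angles formed by parallel lines and a transversal are equal.
The given angle is 69 degrees.
The corresponding angle = 69 degrees.

69 degrees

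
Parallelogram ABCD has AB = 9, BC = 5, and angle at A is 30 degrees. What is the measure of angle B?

Opposite sides of a parallelogram are parallel, so consecutive angles form co-interior angles on a transversal.
Co-interior angles sum to 180°, giving angle B = 180 - 30 = 150 degrees.

150 degrees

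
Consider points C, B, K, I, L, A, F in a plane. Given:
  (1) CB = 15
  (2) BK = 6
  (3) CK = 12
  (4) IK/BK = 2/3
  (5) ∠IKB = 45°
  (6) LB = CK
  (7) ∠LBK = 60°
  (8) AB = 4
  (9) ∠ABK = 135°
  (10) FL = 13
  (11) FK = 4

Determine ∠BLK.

From the given relations: LB = CK = 12.
Step 1: By the law of cosines on triangle LBK: LK² = 12² + 6² − 2·12·6·cos(60°) = 108, so LK = 6·√3.
Step 2: By the inverse law of cosines on triangle BLK: cos(∠BLK) = (12² + (6·√3)² − 6²) / (2·12·6·√3) = 216/249.42 = 0.866, so ∠BLK = 30°.

Therefore, the measure of angle ∠BLK = 30°.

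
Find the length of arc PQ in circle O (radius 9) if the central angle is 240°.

The full circumference is 2πr = 2π(9) = 18*pi.
The arc spans 240° out of 360°, which is a fraction of 2/3.
Arc length = 18*pi × 2/3 = 12*pi.

12*pi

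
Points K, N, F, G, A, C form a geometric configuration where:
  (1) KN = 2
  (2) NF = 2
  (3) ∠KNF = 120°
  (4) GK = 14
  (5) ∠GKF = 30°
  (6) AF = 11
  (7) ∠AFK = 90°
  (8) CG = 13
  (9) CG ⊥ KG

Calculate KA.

Step 1: By the law of cosines on triangle FNK: FK² = 2² + 2² − 2·2·2·cos(120°) = 12, so FK = 2·√3.
Step 2: By the law of cosines on triangle KFA: KA² = (2·√3)² + 11² − 2·2·√3·11·cos(90°) = 133, so KA = √133.

Therefore, the length of KA = √133.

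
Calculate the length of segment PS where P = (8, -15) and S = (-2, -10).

d = sqrt((-2 - 8)^2 + (-10 - -15)^2)
d = sqrt(-10^2 + 5^2)
d = sqrt(100 + 25)
d = sqrt(125) = 5*sqrt(5)

5*sqrt(5)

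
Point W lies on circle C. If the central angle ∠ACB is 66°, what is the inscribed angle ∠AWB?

By the inscribed angle theorem, the inscribed angle is half the central angle.
Inscribed angle = 66° / 2 = 33°

33°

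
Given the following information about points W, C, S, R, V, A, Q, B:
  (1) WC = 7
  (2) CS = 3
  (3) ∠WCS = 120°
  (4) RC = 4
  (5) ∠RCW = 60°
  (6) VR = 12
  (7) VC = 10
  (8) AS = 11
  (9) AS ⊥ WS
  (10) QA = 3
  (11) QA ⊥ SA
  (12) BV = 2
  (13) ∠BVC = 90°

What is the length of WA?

Step 1: By the law of cosines on triangle SCW: SW² = 3² + 7² − 2·3·7·cos(120°) = 79, so SW = √79.
Step 2: By the law of cosines on triangle WSA: WA² = √79² + 11² − 2·√79·11·cos(90°) = 200, so WA = 10·√2.

Therefore, the length of WA = 10·√2.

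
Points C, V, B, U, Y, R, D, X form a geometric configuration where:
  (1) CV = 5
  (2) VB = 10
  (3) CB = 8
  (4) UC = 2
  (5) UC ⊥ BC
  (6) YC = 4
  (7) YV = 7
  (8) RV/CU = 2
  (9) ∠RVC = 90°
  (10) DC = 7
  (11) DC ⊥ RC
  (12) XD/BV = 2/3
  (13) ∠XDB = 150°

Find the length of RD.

From the given relations: RV = 2·CU = 2·2 = 4.
Step 1: By the law of cosines on triangle CVR: CR² = 5² + 4² − 2·5·4·cos(90°) = 41, so CR = √41.
Step 2: By the law of cosines on triangle RCD: RD² = √41² + 7² − 2·√41·7·cos(90°) = 90, so RD = 3·√10.

Therefore, the length of RD = 3·√10.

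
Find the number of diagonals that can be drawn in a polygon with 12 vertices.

Each of the 12 vertices connects to 9 non-adjacent vertices via diagonals.
Total connections = 12 × 9 = 108, but each diagonal is counted twice.
Number of diagonals = 108 / 2 = 54.

54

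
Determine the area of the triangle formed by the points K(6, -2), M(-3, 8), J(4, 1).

Shoelace: Area = (1/2)|6(8-1) + -3(1--2) + 4(-2-8)| = (1/2)(7) = 7/2

7/2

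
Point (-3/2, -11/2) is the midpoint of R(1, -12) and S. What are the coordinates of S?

Using the midpoint formula: M = ((x1 + x2)/2, (y1 + y2)/2)
We know M = (-3/2, -11/2) and R = (1, -12)
For x: -3/2 = (1 + x2)/2, so x2 = 2*-3/2 - 1 = -4
For y: -11/2 = (-12 + y2)/2, so y2 = 2*-11/2 - -12 = 1
S = (-4, 1)

(-4, 1)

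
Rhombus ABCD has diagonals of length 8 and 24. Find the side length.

Half-diagonals are 4 and 12. side = sqrt(4^2 + 12^2) = sqrt(160) = 4*sqrt(10)

4*sqrt(10)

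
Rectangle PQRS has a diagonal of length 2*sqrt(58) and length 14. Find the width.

The diagonal of a rectangle forms a right triangle with the two sides.
Rearranging the Pythagorean theorem: missing side = sqrt(d^2 - known^2).
= sqrt(232 - 196) = sqrt(36) = 6.

6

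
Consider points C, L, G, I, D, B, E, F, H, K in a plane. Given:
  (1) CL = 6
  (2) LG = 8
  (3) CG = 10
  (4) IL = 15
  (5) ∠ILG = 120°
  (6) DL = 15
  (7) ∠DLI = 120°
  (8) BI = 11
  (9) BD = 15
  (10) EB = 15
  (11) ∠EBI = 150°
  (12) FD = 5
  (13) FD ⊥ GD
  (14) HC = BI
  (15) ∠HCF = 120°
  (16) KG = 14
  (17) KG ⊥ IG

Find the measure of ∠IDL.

Step 1: By the law of cosines on triangle DLI: DI² = 15² + 15² − 2·15·15·cos(120°) = 675, so DI = 15·√3.
Step 2: By the inverse law of cosines on triangle IDL: cos(∠IDL) = ((15·√3)² + 15² − 15²) / (2·15·√3·15) = 675/779.42 = 0.866, so ∠IDL = 30°.

Therefore, the measure of angle ∠IDL = 30°.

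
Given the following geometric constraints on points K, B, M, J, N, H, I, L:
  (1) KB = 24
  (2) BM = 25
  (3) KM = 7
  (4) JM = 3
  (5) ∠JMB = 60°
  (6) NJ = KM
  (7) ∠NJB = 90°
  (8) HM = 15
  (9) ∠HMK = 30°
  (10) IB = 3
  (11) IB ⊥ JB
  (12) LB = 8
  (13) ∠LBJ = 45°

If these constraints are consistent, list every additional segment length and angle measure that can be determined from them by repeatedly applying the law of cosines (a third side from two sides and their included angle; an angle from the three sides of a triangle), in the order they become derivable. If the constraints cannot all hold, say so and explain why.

The constraints are consistent. Derivable facts, in order:
After 1 step:
- BJ ≈ 23.64
- KH ≈ 9.6
- ∠BKM = 90°
- ∠BMK = 73.74°
- ∠KBM = 16.26°
After 2 steps:
- BN = 4·√38
- JI = 2·√142
- JL ≈ 18.85
- ∠BJM = 113.69°
- ∠HKM = 128.61°
- ∠JBM = 6.31°
- ∠KHM = 21.39°
After 3 steps:
- ∠BIJ = 82.77°
- ∠BJI = 7.23°
- ∠BJL = 17.46°
- ∠BLJ = 117.54°
- ∠BNJ = 73.51°
- ∠JBN = 16.49°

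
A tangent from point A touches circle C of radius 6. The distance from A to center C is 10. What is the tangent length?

tangent = √(d² - r²) = √(10² - 6²) = √(100 - 36) = √64 = 8

8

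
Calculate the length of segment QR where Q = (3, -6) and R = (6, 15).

d = sqrt((3)^2 + (21)^2) = sqrt(450) = 15*sqrt(2)

15*sqrt(2)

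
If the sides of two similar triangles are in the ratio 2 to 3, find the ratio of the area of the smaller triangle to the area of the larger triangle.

The ratio of areas of similar triangles equals the square of the side ratio.
Side ratio = 2:3
Area ratio = (2/3)^2 = 4/9 = 4:9

4:9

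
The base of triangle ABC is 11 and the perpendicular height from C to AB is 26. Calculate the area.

A triangle's area is half the area of a rectangle with the same base and height.
Area = (1/2) * 11 * 26 = 143.

143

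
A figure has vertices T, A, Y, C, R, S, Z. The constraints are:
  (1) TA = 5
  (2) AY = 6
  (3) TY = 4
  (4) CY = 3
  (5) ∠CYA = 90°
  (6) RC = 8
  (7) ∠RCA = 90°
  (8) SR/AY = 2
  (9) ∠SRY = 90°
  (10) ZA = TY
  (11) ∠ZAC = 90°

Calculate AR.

Step 1: By the law of cosines on triangle CYA: CA² = 3² + 6² − 2·3·6·cos(90°) = 45, so CA = 3·√5.
Step 2: By the law of cosines on triangle ACR: AR² = (3·√5)² + 8² − 2·3·√5·8·cos(90°) = 109, so AR = √109.

Therefore, the length of AR = √109.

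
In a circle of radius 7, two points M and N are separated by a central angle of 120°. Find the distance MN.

Drop a perpendicular from the center to the chord, bisecting both the chord and the central angle.
Each half-chord = r sin(θ/2) = 7 sin(60°).
The full chord = 2 × 7 × sin(60°) = 7*sqrt(3).

7*sqrt(3)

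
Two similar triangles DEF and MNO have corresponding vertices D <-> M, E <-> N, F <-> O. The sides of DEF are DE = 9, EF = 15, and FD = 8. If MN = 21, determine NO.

Similar triangles have proportional sides. Setting up the proportion:
MN / DE = NO / EF
21 / 9 = NO / 15
NO = 15 * 21 / 9 = 35.

35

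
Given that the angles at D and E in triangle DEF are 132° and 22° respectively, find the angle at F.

By the triangle angle sum property, the three interior angles of any triangle add up to 180°.
We know angle D = 132° and angle E = 22°, so their sum is 154°.
Therefore angle F = 180° - 154° = 26°.

26 degrees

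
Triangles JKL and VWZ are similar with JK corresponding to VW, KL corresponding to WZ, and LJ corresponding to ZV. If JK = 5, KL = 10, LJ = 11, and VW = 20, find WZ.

k = 20/5 = 4. WZ = 4 * 10 = 40.

40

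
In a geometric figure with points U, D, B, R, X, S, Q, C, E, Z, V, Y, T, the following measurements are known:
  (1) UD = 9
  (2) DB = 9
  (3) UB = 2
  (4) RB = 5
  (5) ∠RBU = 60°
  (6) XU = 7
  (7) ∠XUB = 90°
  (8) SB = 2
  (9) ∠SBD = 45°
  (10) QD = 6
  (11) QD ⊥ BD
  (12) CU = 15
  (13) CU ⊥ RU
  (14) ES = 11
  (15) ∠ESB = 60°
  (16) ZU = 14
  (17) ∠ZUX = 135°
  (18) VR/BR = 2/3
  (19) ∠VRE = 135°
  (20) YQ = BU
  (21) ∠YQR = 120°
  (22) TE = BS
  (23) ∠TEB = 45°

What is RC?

Step 1: By the law of cosines on triangle UBR: UR² = 2² + 5² − 2·2·5·cos(60°) = 19, so UR = √19.
Step 2: By the law of cosines on triangle RUC: RC² = √19² + 15² − 2·√19·15·cos(90°) = 244, so RC = 2·√61.

Therefore, the length of RC = 2·√61.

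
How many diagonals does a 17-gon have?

The number of diagonals in an n-gon is n(n - 3)/2.
For n = 17: 17(17 - 3)/2 = 17 × 14 / 2 = 119.

119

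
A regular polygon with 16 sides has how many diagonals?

The number of diagonals in an n-gon is n(n - 3)/2.
For n = 16: 16(16 - 3)/2 = 16 × 13 / 2 = 104.

104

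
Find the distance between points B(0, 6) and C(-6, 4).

d = sqrt((-6 - 0)^2 + (4 - 6)^2)
d = sqrt(-6^2 + -2^2)
d = sqrt(36 + 4)
d = sqrt(40) = 2*sqrt(10)

2*sqrt(10)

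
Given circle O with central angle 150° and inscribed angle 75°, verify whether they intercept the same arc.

By the inscribed angle theorem, if both angles subtend the same arc, the inscribed angle must be half the central angle.
Half of 150° = 75°, which equals the given inscribed angle of 75°.
Therefore, yes, they correspond to the same arc.

Yes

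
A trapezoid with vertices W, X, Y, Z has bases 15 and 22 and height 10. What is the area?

Area of a trapezoid = (base1 + base2) * height / 2
Area = (15 + 22) * 10 / 2
Area = 37 * 10 / 2
Area = 370 / 2
Area = 185

185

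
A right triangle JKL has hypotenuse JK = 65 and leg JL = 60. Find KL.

KL = sqrt(65^2 - 60^2) = sqrt(625) = 25

25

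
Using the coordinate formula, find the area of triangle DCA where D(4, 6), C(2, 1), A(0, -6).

Shoelace: Area = (1/2)|4(1--6) + 2(-6-6) + 0(6-1)| = (1/2)(4) = 2

2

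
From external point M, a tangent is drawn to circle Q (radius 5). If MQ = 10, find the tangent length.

The tangent, radius, and line from the external point to the center form a right triangle.
The right angle is where the tangent meets the radius.
By the Pythagorean theorem: tangent² + 5² = 10²
tangent² = 100 - 25 = 75
tangent = 5*sqrt(3)

5*sqrt(3)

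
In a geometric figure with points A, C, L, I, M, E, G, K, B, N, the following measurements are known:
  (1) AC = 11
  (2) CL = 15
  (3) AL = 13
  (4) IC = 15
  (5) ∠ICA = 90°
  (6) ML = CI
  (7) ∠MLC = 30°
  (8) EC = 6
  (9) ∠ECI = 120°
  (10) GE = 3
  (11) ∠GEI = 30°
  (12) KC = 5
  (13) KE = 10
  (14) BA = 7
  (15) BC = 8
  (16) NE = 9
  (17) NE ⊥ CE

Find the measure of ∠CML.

From the given relations: ML = CI = 15.
Step 1: By the law of cosines on triangle MLC: MC² = 15² + 15² − 2·15·15·cos(30°) = 60.29, so MC ≈ 7.76.
Step 2: By the inverse law of cosines on triangle CML: cos(∠CML) = (7.76² + 15² − 15²) / (2·7.76·15) = 60.29/232.94 = 0.2588, so ∠CML = 75°.

Therefore, the measure of angle ∠CML = 75°.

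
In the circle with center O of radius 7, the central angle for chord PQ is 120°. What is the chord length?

Chord length = 2r sin(θ/2)
= 2 × 7 × sin(120°/2)
= 2 × 7 × sin(60°)
= 7*sqrt(3)

7*sqrt(3)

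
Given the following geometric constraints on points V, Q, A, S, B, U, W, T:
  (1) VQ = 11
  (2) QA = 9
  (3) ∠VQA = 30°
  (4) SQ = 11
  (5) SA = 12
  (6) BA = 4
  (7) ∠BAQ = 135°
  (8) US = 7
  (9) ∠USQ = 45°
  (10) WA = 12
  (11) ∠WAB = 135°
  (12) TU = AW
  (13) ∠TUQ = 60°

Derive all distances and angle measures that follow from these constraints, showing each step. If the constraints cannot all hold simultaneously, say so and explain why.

The constraints are consistent.

From the given relations:
  TU = AW = 12

Step 1: From VQ = 11, QA = 9, and ∠VQA = 30°, by the law of cosines:
  VA² = VQ² + QA² - 2·VQ·QA·cos(30°) = 121 + 81 - 171.5 = 30.53
  VA ≈ 5.53

Step 2: From QA = 9, AB = 4, and ∠QAB = 135°, by the law of cosines:
  QB² = QA² + AB² - 2·QA·AB·cos(135°) = 81 + 16 + 50.91 = 147.9
  QB ≈ 12.16

Step 3: From QS = 11, SU = 7, and ∠QSU = 45°, by the law of cosines:
  QU² = QS² + SU² - 2·QS·SU·cos(45°) = 121 + 49 - 108.9 = 61.11
  QU ≈ 7.82

Step 4: From BA = 4, AW = 12, and ∠BAW = 135°, by the law of cosines:
  BW² = BA² + AW² - 2·BA·AW·cos(135°) = 16 + 144 + 67.88 = 227.9
  BW ≈ 15.1

Step 5: From QA = 9, QS = 11, AS = 12, by the inverse law of cosines:
  cos(∠AQS) = (QA² + QS² - AS²) / (2·QA·QS)
  ∠AQS = 72.97°

Step 6: From AQ = 9, AS = 12, QS = 11, by the inverse law of cosines:
  cos(∠QAS) = (AQ² + AS² - QS²) / (2·AQ·AS)
  ∠QAS = 61.22°

Step 7: From SA = 12, SQ = 11, AQ = 9, by the inverse law of cosines:
  cos(∠ASQ) = (SA² + SQ² - AQ²) / (2·SA·SQ)
  ∠ASQ = 45.82°

Step 8: From QU = 7.82, UT = 12, and ∠QUT = 60°, by the law of cosines:
  QT² = QU² + UT² - 2·QU·UT·cos(60°) = 61.11 + 144 - 93.8 = 111.3
  QT ≈ 10.55

Step 9: From VA = 5.53, VQ = 11, AQ = 9, by the inverse law of cosines:
  cos(∠AVQ) = (VA² + VQ² - AQ²) / (2·VA·VQ)
  ∠AVQ = 54.53°

Step 10: From QA = 9, QB = 12.16, AB = 4, by the inverse law of cosines:
  cos(∠AQB) = (QA² + QB² - AB²) / (2·QA·QB)
  ∠AQB = 13.45°

Step 11: From QS = 11, QU = 7.82, SU = 7, by the inverse law of cosines:
  cos(∠SQU) = (QS² + QU² - SU²) / (2·QS·QU)
  ∠SQU = 39.29°

Step 12: From AQ = 9, AV = 5.53, QV = 11, by the inverse law of cosines:
  cos(∠QAV) = (AQ² + AV² - QV²) / (2·AQ·AV)
  ∠QAV = 95.47°

Step 13: From BA = 4, BQ = 12.16, AQ = 9, by the inverse law of cosines:
  cos(∠ABQ) = (BA² + BQ² - AQ²) / (2·BA·BQ)
  ∠ABQ = 31.55°

Step 14: From BA = 4, BW = 15.1, AW = 12, by the inverse law of cosines:
  cos(∠ABW) = (BA² + BW² - AW²) / (2·BA·BW)
  ∠ABW = 34.2°

Step 15: From UQ = 7.82, US = 7, QS = 11, by the inverse law of cosines:
  cos(∠QUS) = (UQ² + US² - QS²) / (2·UQ·US)
  ∠QUS = 95.71°

Step 16: From WA = 12, WB = 15.1, AB = 4, by the inverse law of cosines:
  cos(∠AWB) = (WA² + WB² - AB²) / (2·WA·WB)
  ∠AWB = 10.8°

Step 17: From QT = 10.55, QU = 7.82, TU = 12, by the inverse law of cosines:
  cos(∠TQU) = (QT² + QU² - TU²) / (2·QT·QU)
  ∠TQU = 80.08°

Step 18: From TQ = 10.55, TU = 12, QU = 7.82, by the inverse law of cosines:
  cos(∠QTU) = (TQ² + TU² - QU²) / (2·TQ·TU)
  ∠QTU = 39.92°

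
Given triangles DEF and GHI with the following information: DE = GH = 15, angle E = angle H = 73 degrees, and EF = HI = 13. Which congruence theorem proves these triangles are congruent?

The given information provides:
DE = GH = 15, angle E = angle H = 73 degrees, and EF = HI = 13
This matches the SAS congruence theorem.
Two pairs of corresponding sides and the included angle are equal (Side-Angle-Side).

SAS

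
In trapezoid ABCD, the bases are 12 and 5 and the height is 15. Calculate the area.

Area of a trapezoid = (base1 + base2) * height / 2
Area = (12 + 5) * 15 / 2
Area = 17 * 15 / 2
Area = 255 / 2
Area = 255/2

255/2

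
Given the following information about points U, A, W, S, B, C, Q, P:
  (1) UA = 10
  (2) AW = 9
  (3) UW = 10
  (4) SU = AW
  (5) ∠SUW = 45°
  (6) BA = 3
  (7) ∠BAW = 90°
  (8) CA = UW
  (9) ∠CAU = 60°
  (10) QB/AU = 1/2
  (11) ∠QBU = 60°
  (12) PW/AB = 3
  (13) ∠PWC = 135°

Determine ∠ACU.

From the given relations: CA = UW = 10.
Step 1: By the law of cosines on triangle CAU: CU² = 10² + 10² − 2·10·10·cos(60°) = 100, so CU = 10.
Step 2: By the inverse law of cosines on triangle ACU: cos(∠ACU) = (10² + 10² − 10²) / (2·10·10) = 100/200 = 0.5, so ∠ACU = 60°.

Therefore, the measure of angle ∠ACU = 60°.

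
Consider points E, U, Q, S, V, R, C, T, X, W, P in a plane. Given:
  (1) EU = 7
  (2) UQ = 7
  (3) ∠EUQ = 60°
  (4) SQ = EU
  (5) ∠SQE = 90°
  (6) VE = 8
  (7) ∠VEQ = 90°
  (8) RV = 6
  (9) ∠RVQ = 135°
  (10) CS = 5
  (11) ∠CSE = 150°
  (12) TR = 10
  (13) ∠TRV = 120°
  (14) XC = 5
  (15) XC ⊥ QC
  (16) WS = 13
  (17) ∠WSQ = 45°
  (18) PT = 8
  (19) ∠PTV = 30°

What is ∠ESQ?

From the given relations: SQ = EU = 7.
Step 1: By the law of cosines on triangle EUQ: EQ² = 7² + 7² − 2·7·7·cos(60°) = 49, so EQ = 7.
Step 2: By the law of cosines on triangle SQE: SE² = 7² + 7² − 2·7·7·cos(90°) = 98, so SE = 7·√2.
Step 3: By the inverse law of cosines on triangle ESQ: cos(∠ESQ) = ((7·√2)² + 7² − 7²) / (2·7·√2·7) = 98/138.59 = 0.7071, so ∠ESQ = 45°.

Therefore, the measure of angle ∠ESQ = 45°.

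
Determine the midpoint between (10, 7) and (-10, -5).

The midpoint is the average of the coordinates:
x: (10 + -10)/2 = 0
y: (7 + -5)/2 = 1
Midpoint = (0, 1)

(0, 1)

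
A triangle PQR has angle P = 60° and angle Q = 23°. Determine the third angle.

By the triangle angle sum property, the three interior angles of any triangle add up to 180°.
We know angle P = 60° and angle Q = 23°, so their sum is 83°.
Therefore angle R = 180° - 83° = 97°.

97 degrees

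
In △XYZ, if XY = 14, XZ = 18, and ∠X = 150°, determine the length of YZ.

Law of cosines: YZ^2 = 14^2 + 18^2 - 2(14)(18)cos(150°) = 252*sqrt(3) + 520, so YZ = 2*sqrt(63*sqrt(3) + 130).

2*sqrt(63*sqrt(3) + 130)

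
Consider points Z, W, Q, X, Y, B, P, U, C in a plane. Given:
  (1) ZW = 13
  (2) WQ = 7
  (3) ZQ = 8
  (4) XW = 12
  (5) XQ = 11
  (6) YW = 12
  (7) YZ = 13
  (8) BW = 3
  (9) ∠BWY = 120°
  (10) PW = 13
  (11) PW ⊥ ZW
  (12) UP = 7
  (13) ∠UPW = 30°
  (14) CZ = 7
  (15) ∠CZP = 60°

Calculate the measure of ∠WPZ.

Step 1: By the law of cosines on triangle PWZ: PZ² = 13² + 13² − 2·13·13·cos(90°) = 338, so PZ = 13·√2.
Step 2: By the inverse law of cosines on triangle WPZ: cos(∠WPZ) = (13² + (13·√2)² − 13²) / (2·13·13·√2) = 338/478 = 0.7071, so ∠WPZ = 45°.

Therefore, the measure of angle ∠WPZ = 45°.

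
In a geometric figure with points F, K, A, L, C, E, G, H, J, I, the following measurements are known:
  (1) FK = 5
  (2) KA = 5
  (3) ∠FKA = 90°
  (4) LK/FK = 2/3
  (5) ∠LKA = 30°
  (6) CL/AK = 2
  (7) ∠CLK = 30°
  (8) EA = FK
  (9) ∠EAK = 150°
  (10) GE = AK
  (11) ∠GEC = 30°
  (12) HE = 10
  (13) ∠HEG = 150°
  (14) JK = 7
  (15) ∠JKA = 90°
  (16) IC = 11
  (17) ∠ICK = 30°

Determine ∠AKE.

From the given relations: EA = FK = 5.
Step 1: By the law of cosines on triangle KAE: KE² = 5² + 5² − 2·5·5·cos(150°) = 93.3, so KE ≈ 9.66.
Step 2: By the inverse law of cosines on triangle AKE: cos(∠AKE) = (5² + 9.66² − 5²) / (2·5·9.66) = 93.3/96.59 = 0.9659, so ∠AKE = 15°.

Therefore, the measure of angle ∠AKE = 15°.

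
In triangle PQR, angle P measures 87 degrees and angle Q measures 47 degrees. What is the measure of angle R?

By the triangle angle sum property, the three interior angles of any triangle add up to 180°.
We know angle P = 87° and angle Q = 47°, so their sum is 134°.
Therefore angle R = 180° - 134° = 46°.

46 degrees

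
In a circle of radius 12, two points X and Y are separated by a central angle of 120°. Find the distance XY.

Chord length = 2r sin(θ/2)
= 2 × 12 × sin(120°/2)
= 2 × 12 × sin(60°)
= 12*sqrt(3)

12*sqrt(3)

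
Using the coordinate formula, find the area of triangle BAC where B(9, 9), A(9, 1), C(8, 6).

The Shoelace formula computes the area from vertex coordinates by summing cross products.
For vertices (9,9), (9,1), (8,6):
Signed sum = 9*1 - 9*9 + 9*6 - 8*1 + 8*9 - 9*6
= -72 + 46 + 18 = -8
Area = (1/2)|-8| = 4.

4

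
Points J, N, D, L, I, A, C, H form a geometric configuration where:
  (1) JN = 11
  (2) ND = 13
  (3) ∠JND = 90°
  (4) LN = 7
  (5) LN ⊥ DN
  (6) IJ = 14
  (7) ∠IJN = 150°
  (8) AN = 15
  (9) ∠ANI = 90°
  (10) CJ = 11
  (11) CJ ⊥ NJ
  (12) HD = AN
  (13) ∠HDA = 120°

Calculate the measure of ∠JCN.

Step 1: By the law of cosines on triangle CJN: CN² = 11² + 11² − 2·11·11·cos(90°) = 242, so CN = 11·√2.
Step 2: By the inverse law of cosines on triangle JCN: cos(∠JCN) = (11² + (11·√2)² − 11²) / (2·11·11·√2) = 242/342.24 = 0.7071, so ∠JCN = 45°.

Therefore, the measure of angle ∠JCN = 45°.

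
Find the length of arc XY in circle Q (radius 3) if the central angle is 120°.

The full circumference is 2πr = 2π(3) = 6*pi.
The arc spans 120° out of 360°, which is a fraction of 1/3.
Arc length = 6*pi × 1/3 = 2*pi.

2*pi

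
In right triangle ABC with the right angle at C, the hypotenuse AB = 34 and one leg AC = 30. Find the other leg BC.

Rearranging the Pythagorean theorem to solve for the unknown leg:
leg^2 = hypotenuse^2 - known_leg^2 = 1156 - 900 = 256
leg = sqrt(256) = 16.

16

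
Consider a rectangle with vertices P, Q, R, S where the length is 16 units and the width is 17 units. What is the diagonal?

A rectangle's diagonal splits it into two right triangles, with the diagonal as the hypotenuse.
By the Pythagorean theorem, d^2 = 16^2 + 17^2 = 545.
Therefore d = sqrt(545).

sqrt(545)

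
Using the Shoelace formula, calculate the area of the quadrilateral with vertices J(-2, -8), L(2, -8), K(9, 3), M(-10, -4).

Using the Shoelace formula for a quadrilateral (vertices in order):
Area = (1/2)|sum of (x_i * y_(i+1) - x_(i+1) * y_i)|
Terms: (-2*-8 - 2*-8) = 32, (2*3 - 9*-8) = 78, (9*-4 - -10*3) = -6, (-10*-8 - -2*-4) = 72
Sum = 176
Area = (1/2)(176) = 88

88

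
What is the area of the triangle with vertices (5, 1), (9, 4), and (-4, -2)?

Shoelace: Area = (1/2)|5(4--2) + 9(-2-1) + -4(1-4)| = (1/2)(15) = 15/2

15/2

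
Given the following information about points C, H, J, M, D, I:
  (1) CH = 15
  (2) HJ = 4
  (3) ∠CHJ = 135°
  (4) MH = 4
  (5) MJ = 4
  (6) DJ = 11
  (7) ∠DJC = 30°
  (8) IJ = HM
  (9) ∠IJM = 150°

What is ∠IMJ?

From the given relations: IJ = HM = 4.
Step 1: By the law of cosines on triangle MJI: MI² = 4² + 4² − 2·4·4·cos(150°) = 59.71, so MI ≈ 7.73.
Step 2: By the inverse law of cosines on triangle IMJ: cos(∠IMJ) = (7.73² + 4² − 4²) / (2·7.73·4) = 59.71/61.82 = 0.9659, so ∠IMJ = 15°.

Therefore, the measure of angle ∠IMJ = 15°.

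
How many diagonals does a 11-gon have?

Total line segments between 11 vertices = C(11,2) = 55.
Subtract the 11 sides: 55 - 11 = 44 diagonals.

44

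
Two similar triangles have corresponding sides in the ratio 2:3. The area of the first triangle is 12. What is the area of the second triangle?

For similar figures, the area ratio equals the square of the side ratio.
Side ratio (the first triangle to the second triangle) = 2:3, so area ratio = 2^2:3^2 = 4:9.
If the area of the first triangle is 12, then the area of the second triangle = 12 * (9/4) = 27.

27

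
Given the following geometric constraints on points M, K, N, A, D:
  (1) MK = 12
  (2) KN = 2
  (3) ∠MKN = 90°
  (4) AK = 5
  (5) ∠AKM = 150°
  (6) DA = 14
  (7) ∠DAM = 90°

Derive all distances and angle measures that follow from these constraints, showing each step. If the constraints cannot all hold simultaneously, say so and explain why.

The constraints are consistent.

Step 1: From MK = 12, KN = 2, and ∠MKN = 90°, by the law of cosines:
  MN² = MK² + KN² - 2·MK·KN·cos(90°) = 144 + 4 - 0 = 148
  MN = 2·√37

Step 2: From MK = 12, KA = 5, and ∠MKA = 150°, by the law of cosines:
  MA² = MK² + KA² - 2·MK·KA·cos(150°) = 144 + 25 + 103.9 = 272.9
  MA ≈ 16.52

Step 3: From MA = 16.52, AD = 14, and ∠MAD = 90°, by the law of cosines:
  MD² = MA² + AD² - 2·MA·AD·cos(90°) = 272.9 + 196 - 0 = 468.9
  MD ≈ 21.65

Step 4: From MA = 16.52, MK = 12, AK = 5, by the inverse law of cosines:
  cos(∠AMK) = (MA² + MK² - AK²) / (2·MA·MK)
  ∠AMK = 8.7°

Step 5: From MK = 12, MN = 2·√37, KN = 2, by the inverse law of cosines:
  cos(∠KMN) = (MK² + MN² - KN²) / (2·MK·MN)
  ∠KMN = 9.46°

Step 6: From NK = 2, NM = 2·√37, KM = 12, by the inverse law of cosines:
  cos(∠KNM) = (NK² + NM² - KM²) / (2·NK·NM)
  ∠KNM = 80.54°

Step 7: From AK = 5, AM = 16.52, KM = 12, by the inverse law of cosines:
  cos(∠KAM) = (AK² + AM² - KM²) / (2·AK·AM)
  ∠KAM = 21.3°

Step 8: From MA = 16.52, MD = 21.65, AD = 14, by the inverse law of cosines:
  cos(∠AMD) = (MA² + MD² - AD²) / (2·MA·MD)
  ∠AMD = 40.28°

Step 9: From DA = 14, DM = 21.65, AM = 16.52, by the inverse law of cosines:
  cos(∠ADM) = (DA² + DM² - AM²) / (2·DA·DM)
  ∠ADM = 49.72°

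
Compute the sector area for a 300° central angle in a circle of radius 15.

The full circle has area πr² = π(15)² = 225*pi.
The sector covers 300° out of 360°, a fraction of 5/6.
Sector area = 225*pi × 5/6 = 375*pi/2.

375*pi/2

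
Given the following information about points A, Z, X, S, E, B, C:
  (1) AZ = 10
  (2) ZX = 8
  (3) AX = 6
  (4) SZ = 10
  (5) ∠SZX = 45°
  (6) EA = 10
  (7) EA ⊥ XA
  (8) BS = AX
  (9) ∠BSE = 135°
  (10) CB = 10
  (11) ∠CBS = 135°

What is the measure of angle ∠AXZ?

Step 1: By the inverse law of cosines on triangle AXZ: cos(∠AXZ) = (6² + 8² − 10²) / (2·6·8) = 0/96 = 0, so ∠AXZ = 90°.

Therefore, the measure of angle ∠AXZ = 90°.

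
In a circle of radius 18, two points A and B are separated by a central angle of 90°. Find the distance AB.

Chord length = 2r sin(θ/2)
= 2 × 18 × sin(90°/2)
= 2 × 18 × sin(45°)
= 18*sqrt(2)

18*sqrt(2)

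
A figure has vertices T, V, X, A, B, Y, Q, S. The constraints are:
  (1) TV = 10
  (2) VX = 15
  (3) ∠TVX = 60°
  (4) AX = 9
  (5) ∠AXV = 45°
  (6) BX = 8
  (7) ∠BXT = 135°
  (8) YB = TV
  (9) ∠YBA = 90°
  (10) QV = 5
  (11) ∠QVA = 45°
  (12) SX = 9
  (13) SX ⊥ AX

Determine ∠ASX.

Step 1: By the law of cosines on triangle SXA: SA² = 9² + 9² − 2·9·9·cos(90°) = 162, so SA = 9·√2.
Step 2: By the inverse law of cosines on triangle ASX: cos(∠ASX) = ((9·√2)² + 9² − 9²) / (2·9·√2·9) = 162/229.1 = 0.7071, so ∠ASX = 45°.

Therefore, the measure of angle ∠ASX = 45°.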